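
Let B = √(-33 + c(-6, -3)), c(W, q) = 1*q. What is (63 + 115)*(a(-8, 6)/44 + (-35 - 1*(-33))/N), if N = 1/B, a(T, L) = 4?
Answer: 178/11 - 2136*I ≈ 16.182 - 2136.0*I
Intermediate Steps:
c(W, q) = q
B = 6*I (B = √(-33 - 3) = √(-36) = 6*I ≈ 6.0*I)
N = -I/6 (N = 1/(6*I) = -I/6 ≈ -0.16667*I)
(63 + 115)*(a(-8, 6)/44 + (-35 - 1*(-33))/N) = (63 + 115)*(4/44 + (-35 - 1*(-33))/((-I/6))) = 178*(4*(1/44) + (-35 + 33)*(6*I)) = 178*(1/11 - 12*I) = 178/11 - 2136*I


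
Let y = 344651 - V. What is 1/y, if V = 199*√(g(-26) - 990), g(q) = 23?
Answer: 344651/118822605968 + 199*I*√967/118822605968 ≈ 2.9005e-6 + 5.208e-8*I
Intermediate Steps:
V = 199*I*√967 (V = 199*√(23 - 990) = 199*√(-967) = 199*(I*√967) = 199*I*√967 ≈ 6188.2*I)
y = 344651 - 199*I*√967 ≈ 3.4465e+5 - 6188.2*I
1/y = 1/(344651 - 199*I*√967)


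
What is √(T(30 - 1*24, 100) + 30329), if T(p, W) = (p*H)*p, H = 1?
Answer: √30365 ≈ 174.26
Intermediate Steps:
T(p, W) = p² (T(p, W) = (p*1)*p = p*p = p²)
√(T(30 - 1*24, 100) + 30329) = √((30 - 1*24)² + 30329) = √((30 - 24)² + 30329) = √(6² + 30329) = √(36 + 30329) = √30365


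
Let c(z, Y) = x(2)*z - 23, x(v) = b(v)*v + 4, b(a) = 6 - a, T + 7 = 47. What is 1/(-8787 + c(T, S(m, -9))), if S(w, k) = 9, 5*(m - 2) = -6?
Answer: -1/8330 ≈ -0.00012005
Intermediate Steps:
m = ⅘ (m = 2 + (⅕)*(-6) = 2 - 6/5 = ⅘ ≈ 0.80000)
T = 40 (T = -7 + 47 = 40)
x(v) = 4 + v*(6 - v) (x(v) = (6 - v)*v + 4 = v*(6 - v) + 4 = 4 + v*(6 - v))
c(z, Y) = -23 + 12*z (c(z, Y) = (4 - 1*2*(-6 + 2))*z - 23 = (4 - 1*2*(-4))*z - 23 = (4 + 8)*z - 23 = 12*z - 23 = -23 + 12*z)
1/(-8787 + c(T, S(m, -9))) = 1/(-8787 + (-23 + 12*40)) = 1/(-8787 + (-23 + 480)) = 1/(-8787 + 457) = 1/(-8330) = -1/8330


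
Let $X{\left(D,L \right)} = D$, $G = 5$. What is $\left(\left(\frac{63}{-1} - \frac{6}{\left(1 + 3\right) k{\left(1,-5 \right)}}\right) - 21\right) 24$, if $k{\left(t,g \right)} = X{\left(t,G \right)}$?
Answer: $-2052$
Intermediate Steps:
$k{\left(t,g \right)} = t$
$\left(\left(\frac{63}{-1} - \frac{6}{\left(1 + 3\right) k{\left(1,-5 \right)}}\right) - 21\right) 24 = \left(\left(\frac{63}{-1} - \frac{6}{\left(1 + 3\right) 1}\right) - 21\right) 24 = \left(\left(63 \left(-1\right) - \frac{6}{4 \cdot 1}\right) - 21\right) 24 = \left(\left(-63 - \frac{6}{4}\right) - 21\right) 24 = \left(\left(-63 - \frac{3}{2}\right) - 21\right) 24 = \left(- \frac{129}{2} - 21\right) 24 = \left(- \frac{171}{2}\right) 24 = -2052$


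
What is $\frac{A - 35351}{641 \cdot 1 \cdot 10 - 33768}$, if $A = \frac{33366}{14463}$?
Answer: $\frac{170416049}{131892918} \approx 1.2921$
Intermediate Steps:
$A = \frac{11122}{4821}$ ($A = 33366 \cdot \frac{1}{14463} = \frac{11122}{4821} \approx 2.307$)
$\frac{A - 35351}{641 \cdot 1 \cdot 10 - 33768} = \frac{\frac{11122}{4821} - 35351}{641 \cdot 1 \cdot 10 - 33768} = - \frac{170416049}{4821 \left(641 \cdot 10 - 33768\right)} = - \frac{170416049}{4821 \left(6410 - 33768\right)} = - \frac{170416049}{4821 \left(-27358\right)} = \left(- \frac{170416049}{4821}\right) \left(- \frac{1}{27358}\right) = \frac{170416049}{131892918}$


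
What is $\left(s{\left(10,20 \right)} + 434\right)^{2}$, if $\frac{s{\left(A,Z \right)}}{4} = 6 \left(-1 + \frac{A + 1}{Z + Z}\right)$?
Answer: $\frac{4338889}{25} \approx 1.7356 \cdot 10^{5}$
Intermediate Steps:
$s{\left(A,Z \right)} = -24 + \frac{12 \left(1 + A\right)}{Z}$ ($s{\left(A,Z \right)} = 4 \cdot 6 \left(-1 + \frac{A + 1}{Z + Z}\right) = 4 \cdot 6 \left(-1 + \frac{1 + A}{2 Z}\right) = 4 \left(-6 + \frac{3 \left(1 + A\right)}{Z}\right) = -24 + \frac{12 \left(1 + A\right)}{Z}$)
$\left(s{\left(10,20 \right)} + 434\right)^{2} = \left(\frac{12 \left(1 + 10 - 40\right)}{20} + 434\right)^{2} = \left(12 \cdot \frac{1}{20} \left(1 + 10 - 40\right) + 434\right)^{2} = \left(12 \cdot \frac{1}{20} \left(-29\right) + 434\right)^{2} = \left(- \frac{87}{5} + 434\right)^{2} = \left(\frac{2083}{5}\right)^{2} = \frac{4338889}{25}$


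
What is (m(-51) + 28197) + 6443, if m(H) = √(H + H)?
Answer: 34640 + I*√102 ≈ 34640.0 + 10.1*I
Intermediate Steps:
m(H) = √2*√H (m(H) = √(2*H) = √2*√H)
(m(-51) + 28197) + 6443 = (√2*√(-51) + 28197) + 6443 = (√2*(I*√51) + 28197) + 6443 = (I*√102 + 28197) + 6443 = (28197 + I*√102) + 6443 = 34640 + I*√102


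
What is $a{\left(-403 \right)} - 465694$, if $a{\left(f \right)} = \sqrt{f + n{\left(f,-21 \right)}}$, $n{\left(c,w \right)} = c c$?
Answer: $-465694 + \sqrt{162006} \approx -4.6529 \cdot 10^{5}$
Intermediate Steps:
$n{\left(c,w \right)} = c^{2}$
$a{\left(f \right)} = \sqrt{f + f^{2}}$
$a{\left(-403 \right)} - 465694 = \sqrt{- 403 \left(1 - 403\right)} - 465694 = \sqrt{\left(-403\right) \left(-402\right)} - 465694 = \sqrt{162006} - 465694 = -465694 + \sqrt{162006}$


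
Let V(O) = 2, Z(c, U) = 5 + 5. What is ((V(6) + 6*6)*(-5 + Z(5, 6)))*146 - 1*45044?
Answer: -17304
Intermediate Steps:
Z(c, U) = 10
((V(6) + 6*6)*(-5 + Z(5, 6)))*146 - 1*45044 = ((2 + 6*6)*(-5 + 10))*146 - 1*45044 = ((2 + 36)*5)*146 - 45044 = (38*5)*146 - 45044 = 190*146 - 45044 = 27740 - 45044 = -17304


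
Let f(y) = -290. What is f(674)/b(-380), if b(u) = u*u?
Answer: -29/14440 ≈ -0.0020083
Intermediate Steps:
b(u) = u**2
f(674)/b(-380) = -290/((-380)**2) = -290/144400 = -290*1/144400 = -29/14440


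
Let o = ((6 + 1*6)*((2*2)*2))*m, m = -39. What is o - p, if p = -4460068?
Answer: 4456324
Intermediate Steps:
o = -3744 (o = ((6 + 1*6)*((2*2)*2))*(-39) = ((6 + 6)*(4*2))*(-39) = (12*8)*(-39) = 96*(-39) = -3744)
o - p = -3744 - 1*(-4460068) = -3744 + 4460068 = 4456324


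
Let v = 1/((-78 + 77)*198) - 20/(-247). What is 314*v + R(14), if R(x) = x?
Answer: 925283/24453 ≈ 37.839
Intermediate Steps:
v = 3713/48906 (v = (1/198)/(-1) - 20*(-1/247) = -1*1/198 + 20/247 = -1/198 + 20/247 = 3713/48906 ≈ 0.075921)
314*v + R(14) = 314*(3713/48906) + 14 = 582941/24453 + 14 = 925283/24453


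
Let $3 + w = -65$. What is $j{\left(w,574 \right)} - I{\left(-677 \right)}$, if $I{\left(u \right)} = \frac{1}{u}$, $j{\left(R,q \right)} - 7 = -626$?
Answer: $- \frac{419062}{677} \approx -619.0$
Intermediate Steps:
$w = -68$ ($w = -3 - 65 = -68$)
$j{\left(R,q \right)} = -619$ ($j{\left(R,q \right)} = 7 - 626 = -619$)
$j{\left(w,574 \right)} - I{\left(-677 \right)} = -619 - \frac{1}{-677} = -619 - - \frac{1}{677} = -619 + \frac{1}{677} = - \frac{419062}{677}$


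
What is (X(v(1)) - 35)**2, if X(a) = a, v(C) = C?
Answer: 1156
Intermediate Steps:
(X(v(1)) - 35)**2 = (1 - 35)**2 = (-34)**2 = 1156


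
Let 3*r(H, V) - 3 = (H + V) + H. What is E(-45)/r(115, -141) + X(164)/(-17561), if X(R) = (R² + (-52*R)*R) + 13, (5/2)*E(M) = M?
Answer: 62623271/807806 ≈ 77.523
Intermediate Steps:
E(M) = 2*M/5
r(H, V) = 1 + V/3 + 2*H/3 (r(H, V) = 1 + ((H + V) + H)/3 = 1 + (V + 2*H)/3 = 1 + (V/3 + 2*H/3) = 1 + V/3 + 2*H/3)
X(R) = 13 - 51*R² (X(R) = (R² - 52*R²) + 13 = -51*R² + 13 = 13 - 51*R²)
E(-45)/r(115, -141) + X(164)/(-17561) = ((⅖)*(-45))/(1 + (⅓)*(-141) + (⅔)*115) + (13 - 51*164²)/(-17561) = -18/(1 - 47 + 230/3) + (13 - 51*26896)*(-1/17561) = -18/92/3 + (13 - 1371696)*(-1/17561) = -18*3/92 - 1371683*(-1/17561) = -27/46 + 1371683/17561 = 62623271/807806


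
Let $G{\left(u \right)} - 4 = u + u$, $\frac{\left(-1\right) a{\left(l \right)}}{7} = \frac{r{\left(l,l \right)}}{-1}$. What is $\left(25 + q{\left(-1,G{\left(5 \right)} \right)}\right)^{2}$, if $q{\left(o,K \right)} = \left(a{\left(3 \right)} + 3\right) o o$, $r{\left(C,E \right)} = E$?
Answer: $2401$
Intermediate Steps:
$a{\left(l \right)} = 7 l$ ($a{\left(l \right)} = - 7 \frac{l}{-1} = - 7 l \left(-1\right) = - 7 \left(- l\right) = 7 l$)
$G{\left(u \right)} = 4 + 2 u$ ($G{\left(u \right)} = 4 + \left(u + u\right) = 4 + 2 u$)
$q{\left(o,K \right)} = 24 o^{2}$ ($q{\left(o,K \right)} = \left(7 \cdot 3 + 3\right) o o = \left(21 + 3\right) o^{2} = 24 o^{2}$)
$\left(25 + q{\left(-1,G{\left(5 \right)} \right)}\right)^{2} = \left(25 + 24 \left(-1\right)^{2}\right)^{2} = \left(25 + 24 \cdot 1\right)^{2} = \left(25 + 24\right)^{2} = 49^{2} = 2401$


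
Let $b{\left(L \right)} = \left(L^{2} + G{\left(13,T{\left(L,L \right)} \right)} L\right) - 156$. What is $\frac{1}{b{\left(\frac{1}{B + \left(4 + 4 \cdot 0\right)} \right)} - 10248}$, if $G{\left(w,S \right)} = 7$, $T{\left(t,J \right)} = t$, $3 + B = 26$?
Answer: $- \frac{729}{7584326} \approx -9.6119 \cdot 10^{-5}$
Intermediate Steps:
$B = 23$ ($B = -3 + 26 = 23$)
$b{\left(L \right)} = -156 + L^{2} + 7 L$ ($b{\left(L \right)} = \left(L^{2} + 7 L\right) - 156 = -156 + L^{2} + 7 L$)
$\frac{1}{b{\left(\frac{1}{B + \left(4 + 4 \cdot 0\right)} \right)} - 10248} = \frac{1}{\left(-156 + \left(\frac{1}{23 + \left(4 + 4 \cdot 0\right)}\right)^{2} + \frac{7}{23 + \left(4 + 4 \cdot 0\right)}\right) - 10248} = \frac{1}{\left(-156 + \left(\frac{1}{23 + \left(4 + 0\right)}\right)^{2} + \frac{7}{23 + \left(4 + 0\right)}\right) - 10248} = \frac{1}{\left(-156 + \left(\frac{1}{23 + 4}\right)^{2} + \frac{7}{23 + 4}\right) - 10248} = \frac{1}{\left(-156 + \left(\frac{1}{27}\right)^{2} + \frac{7}{27}\right) - 10248} = \frac{1}{\left(-156 + \left(\frac{1}{27}\right)^{2} + 7 \cdot \frac{1}{27}\right) - 10248} = \frac{1}{\left(-156 + \frac{1}{729} + \frac{7}{27}\right) - 10248} = \frac{1}{- \frac{113534}{729} - 10248} = \frac{1}{- \frac{7584326}{729}} = - \frac{729}{7584326}$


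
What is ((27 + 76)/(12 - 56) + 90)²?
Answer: 14876449/1936 ≈ 7684.1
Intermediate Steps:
((27 + 76)/(12 - 56) + 90)² = (103/(-44) + 90)² = (103*(-1/44) + 90)² = (-103/44 + 90)² = (3857/44)² = 14876449/1936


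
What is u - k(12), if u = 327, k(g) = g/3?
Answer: 323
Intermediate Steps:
k(g) = g/3 (k(g) = g*(⅓) = g/3)
u - k(12) = 327 - 12/3 = 327 - 1*4 = 327 - 4 = 323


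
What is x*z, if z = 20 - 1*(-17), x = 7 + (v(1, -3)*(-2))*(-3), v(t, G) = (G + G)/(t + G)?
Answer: 925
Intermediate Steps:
v(t, G) = 2*G/(G + t) (v(t, G) = (2*G)/(G + t) = 2*G/(G + t))
x = 25 (x = 7 + ((2*(-3)/(-3 + 1))*(-2))*(-3) = 7 + ((2*(-3)/(-2))*(-2))*(-3) = 7 + ((2*(-3)*(-½))*(-2))*(-3) = 7 + (3*(-2))*(-3) = 7 - 6*(-3) = 7 + 18 = 25)
z = 37 (z = 20 + 17 = 37)
x*z = 25*37 = 925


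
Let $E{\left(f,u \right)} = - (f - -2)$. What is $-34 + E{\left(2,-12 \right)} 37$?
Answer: $-182$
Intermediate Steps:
$E{\left(f,u \right)} = -2 - f$ ($E{\left(f,u \right)} = - (f + 2) = - (2 + f) = -2 - f$)
$-34 + E{\left(2,-12 \right)} 37 = -34 + \left(-2 - 2\right) 37 = -34 - 148 = -182$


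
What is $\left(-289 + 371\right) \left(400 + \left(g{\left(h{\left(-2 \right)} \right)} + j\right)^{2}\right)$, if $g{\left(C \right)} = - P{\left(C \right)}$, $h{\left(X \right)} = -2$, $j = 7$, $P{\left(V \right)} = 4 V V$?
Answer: $39442$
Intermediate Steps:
$P{\left(V \right)} = 4 V^{2}$
$g{\left(C \right)} = - 4 C^{2}$
$\left(-289 + 371\right) \left(400 + \left(g{\left(h{\left(-2 \right)} \right)} + j\right)^{2}\right) = \left(-289 + 371\right) \left(400 + \left(- 4 \left(-2\right)^{2} + 7\right)^{2}\right) = 82 \left(400 + \left(\left(-4\right) 4 + 7\right)^{2}\right) = 82 \left(400 + \left(-16 + 7\right)^{2}\right) = 82 \left(400 + \left(-9\right)^{2}\right) = 82 \left(400 + 81\right) = 82 \cdot 481 = 39442$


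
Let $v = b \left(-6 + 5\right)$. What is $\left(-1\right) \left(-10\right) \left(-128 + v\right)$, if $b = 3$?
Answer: $-1310$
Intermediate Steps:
$v = -3$ ($v = 3 \left(-6 + 5\right) = 3 \left(-1\right) = -3$)
$\left(-1\right) \left(-10\right) \left(-128 + v\right) = \left(-1\right) \left(-10\right) \left(-128 - 3\right) = 10 \left(-131\right) = -1310$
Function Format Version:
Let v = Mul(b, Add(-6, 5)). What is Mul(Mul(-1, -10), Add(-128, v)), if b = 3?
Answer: -1310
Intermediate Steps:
v = -3 (v = Mul(3, Add(-6, 5)) = Mul(3, -1) = -3)
Mul(Mul(-1, -10), Add(-128, v)) = Mul(Mul(-1, -10), Add(-128, -3)) = Mul(10, -131) = -1310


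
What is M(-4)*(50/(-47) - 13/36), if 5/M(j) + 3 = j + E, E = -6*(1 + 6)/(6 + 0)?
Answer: 12055/23688 ≈ 0.50891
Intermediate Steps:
E = -7 (E = -6/(6/7) = -6/(6*(⅐)) = -6/6/7 = -6*7/6 = -7)
M(j) = 5/(-10 + j) (M(j) = 5/(-3 + (j - 7)) = 5/(-3 + (-7 + j)) = 5/(-10 + j))
M(-4)*(50/(-47) - 13/36) = (5/(-10 - 4))*(50/(-47) - 13/36) = (5/(-14))*(50*(-1/47) - 13*1/36) = (5*(-1/14))*(-50/47 - 13/36) = -5/14*(-2411/1692) = 12055/23688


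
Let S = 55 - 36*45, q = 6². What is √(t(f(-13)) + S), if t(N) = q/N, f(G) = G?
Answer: I*√264953/13 ≈ 39.595*I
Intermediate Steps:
q = 36
S = -1565 (S = 55 - 1620 = -1565)
t(N) = 36/N
√(t(f(-13)) + S) = √(36/(-13) - 1565) = √(36*(-1/13) - 1565) = √(-36/13 - 1565) = √(-20381/13) = I*√264953/13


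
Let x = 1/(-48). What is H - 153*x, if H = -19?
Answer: -253/16 ≈ -15.813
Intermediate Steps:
x = -1/48 ≈ -0.020833
H - 153*x = -19 - 153*(-1/48) = -19 + 51/16 = -253/16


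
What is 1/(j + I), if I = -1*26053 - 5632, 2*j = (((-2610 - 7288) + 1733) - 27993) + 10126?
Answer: -1/44701 ≈ -2.2371e-5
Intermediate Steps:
j = -13016 (j = ((((-2610 - 7288) + 1733) - 27993) + 10126)/2 = (((-9898 + 1733) - 27993) + 10126)/2 = ((-8165 - 27993) + 10126)/2 = (-36158 + 10126)/2 = (1/2)*(-26032) = -13016)
I = -31685 (I = -26053 - 5632 = -31685)
1/(j + I) = 1/(-13016 - 31685) = 1/(-44701) = -1/44701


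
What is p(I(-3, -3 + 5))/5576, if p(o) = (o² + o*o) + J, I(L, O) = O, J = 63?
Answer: 71/5576 ≈ 0.012733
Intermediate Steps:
p(o) = 63 + 2*o² (p(o) = (o² + o*o) + 63 = (o² + o²) + 63 = 2*o² + 63 = 63 + 2*o²)
p(I(-3, -3 + 5))/5576 = (63 + 2*(-3 + 5)²)/5576 = (63 + 2*2²)*(1/5576) = (63 + 2*4)*(1/5576) = (63 + 8)*(1/5576) = 71*(1/5576) = 71/5576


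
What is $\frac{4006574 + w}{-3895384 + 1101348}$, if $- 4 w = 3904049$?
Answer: $- \frac{12122247}{11176144} \approx -1.0847$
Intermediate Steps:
$w = - \frac{3904049}{4}$ ($w = \left(- \frac{1}{4}\right) 3904049 = - \frac{3904049}{4} \approx -9.7601 \cdot 10^{5}$)
$\frac{4006574 + w}{-3895384 + 1101348} = \frac{4006574 - \frac{3904049}{4}}{-3895384 + 1101348} = \frac{12122247}{4 \left(-2794036\right)} = \frac{12122247}{4} \left(- \frac{1}{2794036}\right) = - \frac{12122247}{11176144}$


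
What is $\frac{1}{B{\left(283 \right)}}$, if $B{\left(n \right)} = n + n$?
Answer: $\frac{1}{566} \approx 0.0017668$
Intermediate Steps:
$B{\left(n \right)} = 2 n$
$\frac{1}{B{\left(283 \right)}} = \frac{1}{2 \cdot 283} = \frac{1}{566}$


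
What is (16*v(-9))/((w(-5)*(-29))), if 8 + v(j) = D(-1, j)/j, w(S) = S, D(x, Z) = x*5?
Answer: -1072/1305 ≈ -0.82146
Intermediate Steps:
D(x, Z) = 5*x
v(j) = -8 - 5/j (v(j) = -8 + (5*(-1))/j = -8 - 5/j)
(16*v(-9))/((w(-5)*(-29))) = (16*(-8 - 5/(-9)))/((-5*(-29))) = (16*(-8 - 5*(-1/9)))/145 = (16*(-8 + 5/9))*(1/145) = (16*(-67/9))*(1/145) = -1072/9*1/145 = -1072/1305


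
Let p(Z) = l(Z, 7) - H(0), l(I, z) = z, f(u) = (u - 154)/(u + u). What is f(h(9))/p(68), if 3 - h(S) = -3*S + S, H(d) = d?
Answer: -19/42 ≈ -0.45238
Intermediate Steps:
h(S) = 3 + 2*S (h(S) = 3 - (-3*S + S) = 3 - (-2)*S = 3 + 2*S)
f(u) = (-154 + u)/(2*u) (f(u) = (-154 + u)/((2*u)) = (-154 + u)*(1/(2*u)) = (-154 + u)/(2*u))
p(Z) = 7 (p(Z) = 7 - 1*0 = 7 + 0 = 7)
f(h(9))/p(68) = ((-154 + (3 + 2*9))/(2*(3 + 2*9)))/7 = ((-154 + (3 + 18))/(2*(3 + 18)))*(⅐) = ((½)*(-154 + 21)/21)*(⅐) = ((½)*(1/21)*(-133))*(⅐) = -19/6*⅐ = -19/42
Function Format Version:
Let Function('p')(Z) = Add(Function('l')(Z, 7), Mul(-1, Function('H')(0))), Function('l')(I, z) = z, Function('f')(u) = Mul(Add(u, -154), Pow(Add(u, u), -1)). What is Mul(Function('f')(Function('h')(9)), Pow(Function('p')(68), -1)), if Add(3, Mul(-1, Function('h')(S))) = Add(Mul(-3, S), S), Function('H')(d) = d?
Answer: Rational(-19, 42) ≈ -0.45238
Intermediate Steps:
Function('h')(S) = Add(3, Mul(2, S)) (Function('h')(S) = Add(3, Mul(-1, Add(Mul(-3, S), S))) = Add(3, Mul(-1, Mul(-2, S))) = Add(3, Mul(2, S)))
Function('f')(u) = Mul(Rational(1, 2), Pow(u, -1), Add(-154, u)) (Function('f')(u) = Mul(Add(-154, u), Pow(Mul(2, u), -1)) = Mul(Add(-154, u), Mul(Rational(1, 2), Pow(u, -1))) = Mul(Rational(1, 2), Pow(u, -1), Add(-154, u)))
Function('p')(Z) = 7 (Function('p')(Z) = Add(7, Mul(-1, 0)) = Add(7, 0) = 7)
Mul(Function('f')(Function('h')(9)), Pow(Function('p')(68), -1)) = Mul(Mul(Rational(1, 2), Pow(Add(3, Mul(2, 9)), -1), Add(-154, Add(3, Mul(2, 9)))), Pow(7, -1)) = Mul(Mul(Rational(1, 2), Pow(Add(3, 18), -1), Add(-154, Add(3, 18))), Rational(1, 7)) = Mul(Mul(Rational(1, 2), Pow(21, -1), Add(-154, 21)), Rational(1, 7)) = Mul(Mul(Rational(1, 2), Rational(1, 21), -133), Rational(1, 7)) = Mul(Rational(-19, 6), Rational(1, 7)) = Rational(-19, 42)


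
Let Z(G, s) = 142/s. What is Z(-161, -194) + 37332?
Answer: 3621133/97 ≈ 37331.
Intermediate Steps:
Z(-161, -194) + 37332 = 142/(-194) + 37332 = 142*(-1/194) + 37332 = -71/97 + 37332 = 3621133/97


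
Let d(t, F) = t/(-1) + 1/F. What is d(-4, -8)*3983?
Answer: 123473/8 ≈ 15434.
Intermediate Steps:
d(t, F) = 1/F - t (d(t, F) = t*(-1) + 1/F = -t + 1/F = 1/F - t)
d(-4, -8)*3983 = (1/(-8) - 1*(-4))*3983 = (-⅛ + 4)*3983 = (31/8)*3983 = 123473/8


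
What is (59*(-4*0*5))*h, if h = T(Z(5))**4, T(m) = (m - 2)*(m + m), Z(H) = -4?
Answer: 0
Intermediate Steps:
T(m) = 2*m*(-2 + m) (T(m) = (-2 + m)*(2*m) = 2*m*(-2 + m))
h = 5308416 (h = (2*(-4)*(-2 - 4))**4 = (2*(-4)*(-6))**4 = 48**4 = 5308416)
(59*(-4*0*5))*h = (59*(-4*0*5))*5308416 = (59*(0*5))*5308416 = (59*0)*5308416 = 0*5308416 = 0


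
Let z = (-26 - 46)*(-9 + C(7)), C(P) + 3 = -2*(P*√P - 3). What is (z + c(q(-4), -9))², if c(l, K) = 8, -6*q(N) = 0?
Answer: 7306048 + 887040*√7 ≈ 9.6529e+6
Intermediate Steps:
q(N) = 0 (q(N) = -⅙*0 = 0)
C(P) = 3 - 2*P^(3/2) (C(P) = -3 - 2*(P*√P - 3) = -3 - 2*(P^(3/2) - 3) = -3 - 2*(-3 + P^(3/2)) = -3 + (6 - 2*P^(3/2)) = 3 - 2*P^(3/2))
z = 432 + 1008*√7 (z = (-26 - 46)*(-9 + (3 - 14*√7)) = -72*(-9 + (3 - 14*√7)) = -72*(-6 - 14*√7) = 432 + 1008*√7 ≈ 3098.9)
(z + c(q(-4), -9))² = ((432 + 1008*√7) + 8)² = (440 + 1008*√7)²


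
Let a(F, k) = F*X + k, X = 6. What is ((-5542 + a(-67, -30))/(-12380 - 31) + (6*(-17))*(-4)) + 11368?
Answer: 146157910/12411 ≈ 11776.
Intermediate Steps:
a(F, k) = k + 6*F (a(F, k) = F*6 + k = 6*F + k = k + 6*F)
((-5542 + a(-67, -30))/(-12380 - 31) + (6*(-17))*(-4)) + 11368 = ((-5542 + (-30 + 6*(-67)))/(-12380 - 31) + (6*(-17))*(-4)) + 11368 = ((-5542 + (-30 - 402))/(-12411) - 102*(-4)) + 11368 = ((-5542 - 432)*(-1/12411) + 408) + 11368 = (-5974*(-1/12411) + 408) + 11368 = (5974/12411 + 408) + 11368 = 5069662/12411 + 11368 = 146157910/12411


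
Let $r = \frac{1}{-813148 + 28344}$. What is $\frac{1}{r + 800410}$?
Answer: $\frac{784804}{628164969639} \approx 1.2494 \cdot 10^{-6}$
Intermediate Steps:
$r = - \frac{1}{784804}$ ($r = \frac{1}{-784804} = - \frac{1}{784804} \approx -1.2742 \cdot 10^{-6}$)
$\frac{1}{r + 800410} = \frac{1}{- \frac{1}{784804} + 800410} = \frac{1}{\frac{628164969639}{784804}} = \frac{784804}{628164969639}$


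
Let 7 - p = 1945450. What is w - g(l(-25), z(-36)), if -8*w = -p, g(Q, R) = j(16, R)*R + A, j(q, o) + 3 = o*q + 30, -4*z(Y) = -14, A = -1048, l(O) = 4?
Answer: -1939383/8 ≈ -2.4242e+5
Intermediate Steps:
p = -1945443 (p = 7 - 1*1945450 = 7 - 1945450 = -1945443)
z(Y) = 7/2 (z(Y) = -1/4*(-14) = 7/2)
j(q, o) = 27 + o*q (j(q, o) = -3 + (o*q + 30) = -3 + (30 + o*q) = 27 + o*q)
g(Q, R) = -1048 + R*(27 + 16*R) (g(Q, R) = (27 + R*16)*R - 1048 = (27 + 16*R)*R - 1048 = R*(27 + 16*R) - 1048 = -1048 + R*(27 + 16*R))
w = -1945443/8 (w = -(-1)*(-1945443)/8 = -1/8*1945443 = -1945443/8 ≈ -2.4318e+5)
w - g(l(-25), z(-36)) = -1945443/8 - (-1048 + 7*(27 + 16*(7/2))/2) = -1945443/8 - (-1048 + 7*(27 + 56)/2) = -1945443/8 - (-1048 + (7/2)*83) = -1945443/8 - (-1048 + 581/2) = -1945443/8 - 1*(-1515/2) = -1945443/8 + 1515/2 = -1939383/8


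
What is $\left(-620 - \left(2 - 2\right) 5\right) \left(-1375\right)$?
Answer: $852500$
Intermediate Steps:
$\left(-620 - \left(2 - 2\right) 5\right) \left(-1375\right) = \left(-620 - 0 \cdot 5\right) \left(-1375\right) = \left(-620 - 0\right) \left(-1375\right) = \left(-620 + 0\right) \left(-1375\right) = \left(-620\right) \left(-1375\right) = 852500$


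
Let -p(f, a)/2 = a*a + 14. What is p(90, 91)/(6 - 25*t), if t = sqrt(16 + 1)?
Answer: 99540/10589 + 414750*sqrt(17)/10589 ≈ 170.89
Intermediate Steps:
t = sqrt(17) ≈ 4.1231
p(f, a) = -28 - 2*a**2 (p(f, a) = -2*(a*a + 14) = -2*(a**2 + 14) = -2*(14 + a**2) = -28 - 2*a**2)
p(90, 91)/(6 - 25*t) = (-28 - 2*91**2)/(6 - 25*sqrt(17)) = (-28 - 2*8281)/(6 - 25*sqrt(17)) = (-28 - 16562)/(6 - 25*sqrt(17)) = -16590/(6 - 25*sqrt(17))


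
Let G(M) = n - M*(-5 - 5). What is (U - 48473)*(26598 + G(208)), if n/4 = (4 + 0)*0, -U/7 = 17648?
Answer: -4932874102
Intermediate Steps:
U = -123536 (U = -7*17648 = -123536)
n = 0 (n = 4*((4 + 0)*0) = 4*(4*0) = 4*0 = 0)
G(M) = 10*M (G(M) = 0 - M*(-5 - 5) = 0 - M*(-10) = 0 - (-10)*M = 0 + 10*M = 10*M)
(U - 48473)*(26598 + G(208)) = (-123536 - 48473)*(26598 + 10*208) = -172009*(26598 + 2080) = -172009*28678 = -4932874102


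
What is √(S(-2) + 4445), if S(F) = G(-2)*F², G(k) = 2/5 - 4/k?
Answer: √111365/5 ≈ 66.743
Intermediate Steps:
G(k) = ⅖ - 4/k (G(k) = 2*(⅕) - 4/k = ⅖ - 4/k)
S(F) = 12*F²/5 (S(F) = (⅖ - 4/(-2))*F² = (⅖ - 4*(-½))*F² = (⅖ + 2)*F² = 12*F²/5)
√(S(-2) + 4445) = √((12/5)*(-2)² + 4445) = √((12/5)*4 + 4445) = √(48/5 + 4445) = √(22273/5) = √111365/5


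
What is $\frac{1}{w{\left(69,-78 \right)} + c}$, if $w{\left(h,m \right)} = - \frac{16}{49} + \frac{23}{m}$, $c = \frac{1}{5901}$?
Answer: $- \frac{1073982}{667193} \approx -1.6097$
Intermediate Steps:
$c = \frac{1}{5901} \approx 0.00016946$
$w{\left(h,m \right)} = - \frac{16}{49} + \frac{23}{m}$ ($w{\left(h,m \right)} = \left(-16\right) \frac{1}{49} + \frac{23}{m} = - \frac{16}{49} + \frac{23}{m}$)
$\frac{1}{w{\left(69,-78 \right)} + c} = \frac{1}{\left(- \frac{16}{49} + \frac{23}{-78}\right) + \frac{1}{5901}} = \frac{1}{\left(- \frac{16}{49} + 23 \left(- \frac{1}{78}\right)\right) + \frac{1}{5901}} = \frac{1}{\left(- \frac{16}{49} - \frac{23}{78}\right) + \frac{1}{5901}} = \frac{1}{- \frac{2375}{3822} + \frac{1}{5901}} = \frac{1}{- \frac{667193}{1073982}} = - \frac{1073982}{667193}$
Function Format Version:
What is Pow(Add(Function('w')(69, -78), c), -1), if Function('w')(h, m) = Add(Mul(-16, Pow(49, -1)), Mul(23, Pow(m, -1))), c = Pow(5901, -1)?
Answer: Rational(-1073982, 667193) ≈ -1.6097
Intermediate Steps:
c = Rational(1, 5901) ≈ 0.00016946
Function('w')(h, m) = Add(Rational(-16, 49), Mul(23, Pow(m, -1))) (Function('w')(h, m) = Add(Mul(-16, Rational(1, 49)), Mul(23, Pow(m, -1))) = Add(Rational(-16, 49), Mul(23, Pow(m, -1))))
Pow(Add(Function('w')(69, -78), c), -1) = Pow(Add(Add(Rational(-16, 49), Mul(23, Pow(-78, -1))), Rational(1, 5901)), -1) = Pow(Add(Add(Rational(-16, 49), Mul(23, Rational(-1, 78))), Rational(1, 5901)), -1) = Pow(Add(Add(Rational(-16, 49), Rational(-23, 78)), Rational(1, 5901)), -1) = Pow(Add(Rational(-2375, 3822), Rational(1, 5901)), -1) = Pow(Rational(-667193, 1073982), -1) = Rational(-1073982, 667193)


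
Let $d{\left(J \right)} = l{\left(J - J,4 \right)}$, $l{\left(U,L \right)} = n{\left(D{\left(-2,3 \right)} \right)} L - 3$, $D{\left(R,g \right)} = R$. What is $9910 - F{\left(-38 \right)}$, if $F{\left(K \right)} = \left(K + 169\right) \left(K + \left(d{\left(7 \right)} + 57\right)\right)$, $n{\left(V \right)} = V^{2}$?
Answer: $5718$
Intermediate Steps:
$l{\left(U,L \right)} = -3 + 4 L$ ($l{\left(U,L \right)} = \left(-2\right)^{2} L - 3 = 4 L - 3 = -3 + 4 L$)
$d{\left(J \right)} = 13$ ($d{\left(J \right)} = -3 + 4 \cdot 4 = -3 + 16 = 13$)
$F{\left(K \right)} = \left(70 + K\right) \left(169 + K\right)$ ($F{\left(K \right)} = \left(K + 169\right) \left(K + \left(13 + 57\right)\right) = \left(169 + K\right) \left(K + 70\right) = \left(169 + K\right) \left(70 + K\right) = \left(70 + K\right) \left(169 + K\right)$)
$9910 - F{\left(-38 \right)} = 9910 - \left(11830 + \left(-38\right)^{2} + 239 \left(-38\right)\right) = 9910 - \left(11830 + 1444 - 9082\right) = 9910 - 4192 = 5718$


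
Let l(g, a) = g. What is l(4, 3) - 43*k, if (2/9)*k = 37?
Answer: -14311/2 ≈ -7155.5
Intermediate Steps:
k = 333/2 (k = (9/2)*37 = 333/2 ≈ 166.50)
l(4, 3) - 43*k = 4 - 43*333/2 = 4 - 14319/2 = -14311/2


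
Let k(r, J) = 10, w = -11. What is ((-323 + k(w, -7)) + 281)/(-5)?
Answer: 32/5 ≈ 6.4000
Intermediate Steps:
((-323 + k(w, -7)) + 281)/(-5) = ((-323 + 10) + 281)/(-5) = (-313 + 281)*(-⅕) = -32*(-⅕) = 32/5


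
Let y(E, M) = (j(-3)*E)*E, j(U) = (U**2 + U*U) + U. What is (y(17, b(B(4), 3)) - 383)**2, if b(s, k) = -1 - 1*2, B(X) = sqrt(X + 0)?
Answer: 15618304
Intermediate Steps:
j(U) = U + 2*U**2 (j(U) = (U**2 + U**2) + U = 2*U**2 + U = U + 2*U**2)
B(X) = sqrt(X)
b(s, k) = -3 (b(s, k) = -1 - 2 = -3)
y(E, M) = 15*E**2 (y(E, M) = ((-3*(1 + 2*(-3)))*E)*E = ((-3*(1 - 6))*E)*E = ((-3*(-5))*E)*E = (15*E)*E = 15*E**2)
(y(17, b(B(4), 3)) - 383)**2 = (15*17**2 - 383)**2 = (15*289 - 383)**2 = (4335 - 383)**2 = 3952**2 = 15618304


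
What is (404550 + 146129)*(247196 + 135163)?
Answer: 210557071761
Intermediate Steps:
(404550 + 146129)*(247196 + 135163) = 550679*382359 = 210557071761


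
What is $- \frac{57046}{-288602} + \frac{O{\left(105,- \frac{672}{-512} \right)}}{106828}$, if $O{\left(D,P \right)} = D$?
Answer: $\frac{3062206649}{15415387228} \approx 0.19865$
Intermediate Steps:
$- \frac{57046}{-288602} + \frac{O{\left(105,- \frac{672}{-512} \right)}}{106828} = - \frac{57046}{-288602} + \frac{105}{106828} = \left(-57046\right) \left(- \frac{1}{288602}\right) + 105 \cdot \frac{1}{106828} = \frac{28523}{144301} + \frac{105}{106828} = \frac{3062206649}{15415387228}$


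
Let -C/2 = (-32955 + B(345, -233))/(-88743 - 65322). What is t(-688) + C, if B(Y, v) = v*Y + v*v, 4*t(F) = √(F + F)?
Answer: -118102/154065 + I*√86 ≈ -0.76657 + 9.2736*I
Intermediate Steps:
t(F) = √2*√F/4 (t(F) = √(F + F)/4 = √(2*F)/4 = (√2*√F)/4 = √2*√F/4)
B(Y, v) = v² + Y*v (B(Y, v) = Y*v + v² = v² + Y*v)
C = -118102/154065 (C = -2*(-32955 - 233*(345 - 233))/(-88743 - 65322) = -2*(-32955 - 233*112)/(-154065) = -2*(-32955 - 26096)*(-1)/154065 = -(-118102)*(-1)/154065 = -2*59051/154065 = -118102/154065 ≈ -0.76657)
t(-688) + C = √2*√(-688)/4 - 118102/154065 = √2*(4*I*√43)/4 - 118102/154065 = I*√86 - 118102/154065 = -118102/154065 + I*√86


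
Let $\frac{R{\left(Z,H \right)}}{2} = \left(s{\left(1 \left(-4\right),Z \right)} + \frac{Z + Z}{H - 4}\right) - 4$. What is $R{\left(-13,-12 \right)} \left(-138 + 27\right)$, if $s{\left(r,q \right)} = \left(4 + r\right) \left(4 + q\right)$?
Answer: $\frac{2109}{4} \approx 527.25$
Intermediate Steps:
$s{\left(r,q \right)} = \left(4 + q\right) \left(4 + r\right)$
$R{\left(Z,H \right)} = -8 + \frac{4 Z}{-4 + H}$ ($R{\left(Z,H \right)} = 2 \left(\left(\left(16 + 4 Z + 4 \cdot 1 \left(-4\right) + Z 1 \left(-4\right)\right) + \frac{Z + Z}{H - 4}\right) - 4\right) = 2 \left(\left(\left(16 + 4 Z + 4 \left(-4\right) + Z \left(-4\right)\right) + \frac{2 Z}{-4 + H}\right) - 4\right) = 2 \left(\left(\left(16 + 4 Z - 16 - 4 Z\right) + \frac{2 Z}{-4 + H}\right) - 4\right) = 2 \left(\left(0 + \frac{2 Z}{-4 + H}\right) - 4\right) = 2 \left(\frac{2 Z}{-4 + H} - 4\right) = 2 \left(-4 + \frac{2 Z}{-4 + H}\right) = -8 + \frac{4 Z}{-4 + H}$)
$R{\left(-13,-12 \right)} \left(-138 + 27\right) = \frac{4 \left(8 - 13 - -24\right)}{-4 - 12} \left(-138 + 27\right) = \frac{4 \left(8 - 13 + 24\right)}{-16} \left(-111\right) = 4 \left(- \frac{1}{16}\right) 19 \left(-111\right) = \left(- \frac{19}{4}\right) \left(-111\right) = \frac{2109}{4}$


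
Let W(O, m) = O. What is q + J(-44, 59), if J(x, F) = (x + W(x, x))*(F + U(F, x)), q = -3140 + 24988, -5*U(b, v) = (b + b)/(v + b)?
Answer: 1259584/75 ≈ 16794.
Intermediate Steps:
U(b, v) = -2*b/(5*(b + v)) (U(b, v) = -(b + b)/(5*(v + b)) = -2*b/(5*(b + v)))
q = 21848
J(x, F) = 2*x*(F - 2*F/(5*F + 5*x)) (J(x, F) = (x + x)*(F - 2*F/(5*F + 5*x)) = (2*x)*(F - 2*F/(5*F + 5*x)) = 2*x*(F - 2*F/(5*F + 5*x)))
q + J(-44, 59) = 21848 + (2/5)*59*(-44)*(-2 + 5*59 + 5*(-44))/(59 - 44) = 21848 + (2/5)*59*(-44)*(-2 + 295 - 220)/15 = 21848 + (2/5)*59*(-44)*(1/15)*73 = 21848 - 379016/75 = 1259584/75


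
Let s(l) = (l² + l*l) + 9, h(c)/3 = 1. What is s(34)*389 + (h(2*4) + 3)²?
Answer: 902905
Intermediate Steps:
h(c) = 3 (h(c) = 3*1 = 3)
s(l) = 9 + 2*l² (s(l) = (l² + l²) + 9 = 2*l² + 9 = 9 + 2*l²)
s(34)*389 + (h(2*4) + 3)² = (9 + 2*34²)*389 + (3 + 3)² = (9 + 2*1156)*389 + 6² = (9 + 2312)*389 + 36 = 2321*389 + 36 = 902869 + 36 = 902905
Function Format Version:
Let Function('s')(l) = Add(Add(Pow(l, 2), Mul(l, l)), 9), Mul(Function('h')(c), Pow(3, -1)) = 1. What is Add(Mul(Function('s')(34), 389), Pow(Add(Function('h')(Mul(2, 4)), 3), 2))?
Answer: 902905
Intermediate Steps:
Function('h')(c) = 3 (Function('h')(c) = Mul(3, 1) = 3)
Function('s')(l) = Add(9, Mul(2, Pow(l, 2))) (Function('s')(l) = Add(Add(Pow(l, 2), Pow(l, 2)), 9) = Add(Mul(2, Pow(l, 2)), 9) = Add(9, Mul(2, Pow(l, 2))))
Add(Mul(Function('s')(34), 389), Pow(Add(Function('h')(Mul(2, 4)), 3), 2)) = Add(Mul(Add(9, Mul(2, Pow(34, 2))), 389), Pow(Add(3, 3), 2)) = Add(Mul(Add(9, Mul(2, 1156)), 389), Pow(6, 2)) = Add(Mul(Add(9, 2312), 389), 36) = Add(Mul(2321, 389), 36) = Add(902869, 36) = 902905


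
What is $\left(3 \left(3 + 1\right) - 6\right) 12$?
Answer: $72$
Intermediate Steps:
$\left(3 \left(3 + 1\right) - 6\right) 12 = \left(3 \cdot 4 - 6\right) 12 = \left(12 - 6\right) 12 = 6 \cdot 12 = 72$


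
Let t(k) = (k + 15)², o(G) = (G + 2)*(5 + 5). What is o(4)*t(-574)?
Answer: 18748860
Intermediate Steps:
o(G) = 20 + 10*G (o(G) = (2 + G)*10 = 20 + 10*G)
t(k) = (15 + k)²
o(4)*t(-574) = (20 + 10*4)*(15 - 574)² = (20 + 40)*(-559)² = 60*312481 = 18748860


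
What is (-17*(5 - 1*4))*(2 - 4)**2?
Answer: -68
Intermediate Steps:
(-17*(5 - 1*4))*(2 - 4)**2 = -17*(5 - 4)*(-2)**2 = -17*1*4 = -17*4 = -68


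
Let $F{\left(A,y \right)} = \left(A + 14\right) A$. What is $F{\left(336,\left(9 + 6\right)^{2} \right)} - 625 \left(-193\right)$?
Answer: $238225$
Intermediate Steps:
$F{\left(A,y \right)} = A \left(14 + A\right)$ ($F{\left(A,y \right)} = \left(14 + A\right) A = A \left(14 + A\right)$)
$F{\left(336,\left(9 + 6\right)^{2} \right)} - 625 \left(-193\right) = 336 \left(14 + 336\right) - 625 \left(-193\right) = 336 \cdot 350 - -120625 = 117600 + 120625 = 238225$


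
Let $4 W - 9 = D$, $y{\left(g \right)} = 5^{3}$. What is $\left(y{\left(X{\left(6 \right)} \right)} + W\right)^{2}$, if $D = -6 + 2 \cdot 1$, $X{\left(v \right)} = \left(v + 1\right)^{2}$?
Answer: $\frac{255025}{16} \approx 15939.0$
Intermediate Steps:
$X{\left(v \right)} = \left(1 + v\right)^{2}$
$y{\left(g \right)} = 125$
$D = -4$ ($D = -6 + 2 = -4$)
$W = \frac{5}{4}$ ($W = \frac{9}{4} + \frac{1}{4} \left(-4\right) = \frac{9}{4} - 1 = \frac{5}{4} \approx 1.25$)
$\left(y{\left(X{\left(6 \right)} \right)} + W\right)^{2} = \left(125 + \frac{5}{4}\right)^{2} = \left(\frac{505}{4}\right)^{2} = \frac{255025}{16}$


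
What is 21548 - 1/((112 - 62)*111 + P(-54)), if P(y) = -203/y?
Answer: 6462309790/299903 ≈ 21548.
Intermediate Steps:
21548 - 1/((112 - 62)*111 + P(-54)) = 21548 - 1/((112 - 62)*111 - 203/(-54)) = 21548 - 1/(50*111 - 203*(-1/54)) = 21548 - 1/(5550 + 203/54) = 21548 - 1/299903/54 = 21548 - 1*54/299903 = 21548 - 54/299903 = 6462309790/299903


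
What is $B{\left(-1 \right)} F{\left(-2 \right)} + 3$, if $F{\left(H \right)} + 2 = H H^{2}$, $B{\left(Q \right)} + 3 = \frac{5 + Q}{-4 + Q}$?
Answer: $41$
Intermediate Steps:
$B{\left(Q \right)} = -3 + \frac{5 + Q}{-4 + Q}$
$F{\left(H \right)} = -2 + H^{3}$ ($F{\left(H \right)} = -2 + H H^{2} = -2 + H^{3}$)
$B{\left(-1 \right)} F{\left(-2 \right)} + 3 = \frac{17 - -2}{-4 - 1} \left(-2 + \left(-2\right)^{3}\right) + 3 = \frac{17 + 2}{-5} \left(-2 - 8\right) + 3 = \left(- \frac{1}{5}\right) 19 \left(-10\right) + 3 = \left(- \frac{19}{5}\right) \left(-10\right) + 3 = 38 + 3 = 41$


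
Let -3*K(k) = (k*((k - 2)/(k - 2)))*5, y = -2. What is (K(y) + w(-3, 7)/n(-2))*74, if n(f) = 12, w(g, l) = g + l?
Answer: 814/3 ≈ 271.33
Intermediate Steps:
K(k) = -5*k/3 (K(k) = -k*((k - 2)/(k - 2))*5/3 = -k*((-2 + k)/(-2 + k))*5/3 = -k*1*5/3 = -k*5/3 = -5*k/3)
(K(y) + w(-3, 7)/n(-2))*74 = (-5/3*(-2) + (-3 + 7)/12)*74 = (10/3 + 4*(1/12))*74 = (10/3 + 1/3)*74 = (11/3)*74 = 814/3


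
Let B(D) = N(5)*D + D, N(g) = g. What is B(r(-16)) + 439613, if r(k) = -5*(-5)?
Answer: 439763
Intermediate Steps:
r(k) = 25
B(D) = 6*D (B(D) = 5*D + D = 6*D)
B(r(-16)) + 439613 = 6*25 + 439613 = 150 + 439613 = 439763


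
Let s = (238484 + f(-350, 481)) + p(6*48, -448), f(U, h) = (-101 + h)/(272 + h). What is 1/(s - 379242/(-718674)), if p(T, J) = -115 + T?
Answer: 90193587/21525424003550 ≈ 4.1901e-6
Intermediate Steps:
f(U, h) = (-101 + h)/(272 + h)
s = 179709101/753 (s = (238484 + (-101 + 481)/(272 + 481)) + (-115 + 6*48) = (238484 + 380/753) + (-115 + 288) = (238484 + (1/753)*380) + 173 = (238484 + 380/753) + 173 = 179578832/753 + 173 = 179709101/753 ≈ 2.3866e+5)
1/(s - 379242/(-718674)) = 1/(179709101/753 - 379242/(-718674)) = 1/(179709101/753 - 379242*(-1/718674)) = 1/(179709101/753 + 63207/119779) = 1/(21525424003550/90193587) = 90193587/21525424003550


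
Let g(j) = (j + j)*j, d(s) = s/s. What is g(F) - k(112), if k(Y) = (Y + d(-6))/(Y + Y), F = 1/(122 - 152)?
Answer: -25313/50400 ≈ -0.50224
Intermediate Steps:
d(s) = 1
F = -1/30 (F = 1/(-30) = -1/30 ≈ -0.033333)
g(j) = 2*j² (g(j) = (2*j)*j = 2*j²)
k(Y) = (1 + Y)/(2*Y) (k(Y) = (Y + 1)/(Y + Y) = (1 + Y)/((2*Y)) = (1 + Y)*(1/(2*Y)) = (1 + Y)/(2*Y))
g(F) - k(112) = 2*(-1/30)² - (1 + 112)/(2*112) = 2*(1/900) - 113/(2*112) = 1/450 - 1*113/224 = 1/450 - 113/224 = -25313/50400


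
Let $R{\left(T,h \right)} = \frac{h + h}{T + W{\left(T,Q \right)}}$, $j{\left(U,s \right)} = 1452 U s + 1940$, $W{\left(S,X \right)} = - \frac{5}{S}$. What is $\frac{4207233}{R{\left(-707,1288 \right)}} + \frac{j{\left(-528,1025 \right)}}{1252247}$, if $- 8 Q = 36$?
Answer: $- \frac{658714181859677191}{570158077076} \approx -1.1553 \cdot 10^{6}$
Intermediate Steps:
$Q = - \frac{9}{2}$ ($Q = \left(- \frac{1}{8}\right) 36 = - \frac{9}{2} \approx -4.5$)
$j{\left(U,s \right)} = 1940 + 1452 U s$ ($j{\left(U,s \right)} = 1452 U s + 1940 = 1940 + 1452 U s$)
$R{\left(T,h \right)} = \frac{2 h}{T - \frac{5}{T}}$ ($R{\left(T,h \right)} = \frac{h + h}{T - \frac{5}{T}} = \frac{2 h}{T - \frac{5}{T}}$)
$\frac{4207233}{R{\left(-707,1288 \right)}} + \frac{j{\left(-528,1025 \right)}}{1252247} = \frac{4207233}{2 \left(-707\right) 1288 \frac{1}{-5 + \left(-707\right)^{2}}} + \frac{1940 + 1452 \left(-528\right) 1025}{1252247} = \frac{4207233}{2 \left(-707\right) 1288 \frac{1}{-5 + 499849}} + \left(1940 - 785822400\right) \frac{1}{1252247} = \frac{4207233}{2 \left(-707\right) 1288 \cdot \frac{1}{499844}} - \frac{785820460}{1252247} = \frac{4207233}{- \frac{455308}{124961}} - \frac{785820460}{1252247} = 4207233 \left(- \frac{124961}{455308}\right) - \frac{785820460}{1252247} = - \frac{525740042913}{455308} - \frac{785820460}{1252247} = - \frac{658714181859677191}{570158077076}$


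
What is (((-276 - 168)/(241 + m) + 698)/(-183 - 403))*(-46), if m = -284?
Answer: 700534/12599 ≈ 55.602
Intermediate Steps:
(((-276 - 168)/(241 + m) + 698)/(-183 - 403))*(-46) = (((-276 - 168)/(241 - 284) + 698)/(-183 - 403))*(-46) = ((-444/(-43) + 698)/(-586))*(-46) = ((-444*(-1/43) + 698)*(-1/586))*(-46) = ((444/43 + 698)*(-1/586))*(-46) = ((30458/43)*(-1/586))*(-46) = -15229/12599*(-46) = 700534/12599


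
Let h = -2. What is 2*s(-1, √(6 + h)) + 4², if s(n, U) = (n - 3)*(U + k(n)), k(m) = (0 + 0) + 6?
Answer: -48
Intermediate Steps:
k(m) = 6 (k(m) = 0 + 6 = 6)
s(n, U) = (-3 + n)*(6 + U) (s(n, U) = (n - 3)*(U + 6) = (-3 + n)*(6 + U))
2*s(-1, √(6 + h)) + 4² = 2*(-18 - 3*√(6 - 2) + 6*(-1) + √(6 - 2)*(-1)) + 4² = 2*(-18 - 3*√4 - 6 + √4*(-1)) + 16 = 2*(-18 - 3*2 - 6 + 2*(-1)) + 16 = 2*(-18 - 6 - 6 - 2) + 16 = 2*(-32) + 16 = -64 + 16 = -48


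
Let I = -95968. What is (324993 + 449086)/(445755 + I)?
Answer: 774079/349787 ≈ 2.2130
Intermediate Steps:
(324993 + 449086)/(445755 + I) = (324993 + 449086)/(445755 - 95968) = 774079/349787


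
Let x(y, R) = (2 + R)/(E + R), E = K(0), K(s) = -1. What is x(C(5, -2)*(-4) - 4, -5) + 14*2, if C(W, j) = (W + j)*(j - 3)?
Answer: 57/2 ≈ 28.500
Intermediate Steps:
C(W, j) = (-3 + j)*(W + j) (C(W, j) = (W + j)*(-3 + j) = (-3 + j)*(W + j))
E = -1
x(y, R) = (2 + R)/(-1 + R)
x(C(5, -2)*(-4) - 4, -5) + 14*2 = (2 - 5)/(-1 - 5) + 14*2 = -3/(-6) + 28 = -⅙*(-3) + 28 = ½ + 28 = 57/2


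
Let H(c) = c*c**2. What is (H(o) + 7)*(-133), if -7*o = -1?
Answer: -45638/49 ≈ -931.39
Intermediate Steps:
o = 1/7 (o = -1/7*(-1) = 1/7 ≈ 0.14286)
H(c) = c**3
(H(o) + 7)*(-133) = ((1/7)**3 + 7)*(-133) = (1/343 + 7)*(-133) = (2402/343)*(-133) = -45638/49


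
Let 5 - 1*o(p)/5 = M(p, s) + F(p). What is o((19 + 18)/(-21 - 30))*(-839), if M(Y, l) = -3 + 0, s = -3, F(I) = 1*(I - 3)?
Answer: -2508610/51 ≈ -49188.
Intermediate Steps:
F(I) = -3 + I (F(I) = 1*(-3 + I) = -3 + I)
M(Y, l) = -3
o(p) = 55 - 5*p (o(p) = 25 - 5*(-3 + (-3 + p)) = 25 - 5*(-6 + p) = 25 + (30 - 5*p) = 55 - 5*p)
o((19 + 18)/(-21 - 30))*(-839) = (55 - 5*(19 + 18)/(-21 - 30))*(-839) = (55 - 185/(-51))*(-839) = (55 - 185*(-1)/51)*(-839) = (55 - 5*(-37/51))*(-839) = (55 + 185/51)*(-839) = (2990/51)*(-839) = -2508610/51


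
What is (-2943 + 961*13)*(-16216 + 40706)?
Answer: 233879500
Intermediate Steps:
(-2943 + 961*13)*(-16216 + 40706) = (-2943 + 12493)*24490 = 9550*24490 = 233879500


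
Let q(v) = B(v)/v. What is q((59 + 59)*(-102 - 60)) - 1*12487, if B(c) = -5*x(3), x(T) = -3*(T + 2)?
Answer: -79567189/6372 ≈ -12487.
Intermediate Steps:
x(T) = -6 - 3*T (x(T) = -3*(2 + T) = -6 - 3*T)
B(c) = 75 (B(c) = -5*(-6 - 3*3) = -5*(-6 - 9) = -5*(-15) = 75)
q(v) = 75/v
q((59 + 59)*(-102 - 60)) - 1*12487 = 75/(((59 + 59)*(-102 - 60))) - 1*12487 = 75/((118*(-162))) - 12487 = 75/(-19116) - 12487 = 75*(-1/19116) - 12487 = -25/6372 - 12487 = -79567189/6372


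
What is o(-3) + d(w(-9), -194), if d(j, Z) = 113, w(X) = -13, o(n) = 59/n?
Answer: 280/3 ≈ 93.333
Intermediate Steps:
o(-3) + d(w(-9), -194) = 59/(-3) + 113 = 59*(-⅓) + 113 = -59/3 + 113 = 280/3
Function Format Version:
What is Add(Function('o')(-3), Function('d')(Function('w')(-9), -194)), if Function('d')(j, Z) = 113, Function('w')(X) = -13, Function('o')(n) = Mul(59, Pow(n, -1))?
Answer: Rational(280, 3) ≈ 93.333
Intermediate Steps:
Add(Function('o')(-3), Function('d')(Function('w')(-9), -194)) = Add(Mul(59, Pow(-3, -1)), 113) = Add(Mul(59, Rational(-1, 3)), 113) = Add(Rational(-59, 3), 113) = Rational(280, 3)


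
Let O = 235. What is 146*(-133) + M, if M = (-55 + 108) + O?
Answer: -19130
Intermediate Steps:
M = 288 (M = (-55 + 108) + 235 = 53 + 235 = 288)
146*(-133) + M = 146*(-133) + 288 = -19418 + 288 = -19130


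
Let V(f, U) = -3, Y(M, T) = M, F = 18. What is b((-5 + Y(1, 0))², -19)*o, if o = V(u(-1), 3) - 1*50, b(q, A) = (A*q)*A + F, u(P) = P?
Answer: -307082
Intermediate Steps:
b(q, A) = 18 + q*A² (b(q, A) = (A*q)*A + 18 = q*A² + 18 = 18 + q*A²)
o = -53 (o = -3 - 1*50 = -3 - 50 = -53)
b((-5 + Y(1, 0))², -19)*o = (18 + (-5 + 1)²*(-19)²)*(-53) = (18 + (-4)²*361)*(-53) = (18 + 16*361)*(-53) = (18 + 5776)*(-53) = 5794*(-53) = -307082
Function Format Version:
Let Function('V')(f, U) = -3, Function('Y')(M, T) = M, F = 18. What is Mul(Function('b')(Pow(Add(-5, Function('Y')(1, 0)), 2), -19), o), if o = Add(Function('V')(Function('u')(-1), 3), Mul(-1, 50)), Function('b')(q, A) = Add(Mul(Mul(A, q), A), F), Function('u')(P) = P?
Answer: -307082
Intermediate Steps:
Function('b')(q, A) = Add(18, Mul(q, Pow(A, 2))) (Function('b')(q, A) = Add(Mul(Mul(A, q), A), 18) = Add(Mul(q, Pow(A, 2)), 18) = Add(18, Mul(q, Pow(A, 2))))
o = -53 (o = Add(-3, Mul(-1, 50)) = Add(-3, -50) = -53)
Mul(Function('b')(Pow(Add(-5, Function('Y')(1, 0)), 2), -19), o) = Mul(Add(18, Mul(Pow(Add(-5, 1), 2), Pow(-19, 2))), -53) = Mul(Add(18, Mul(Pow(-4, 2), 361)), -53) = Mul(Add(18, Mul(16, 361)), -53) = Mul(Add(18, 5776), -53) = Mul(5794, -53) = -307082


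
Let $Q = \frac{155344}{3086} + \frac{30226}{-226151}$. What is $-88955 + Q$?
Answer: $- \frac{1824906860033}{20526529} \approx -88905.0$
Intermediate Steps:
$Q = \frac{1030527162}{20526529}$ ($Q = 155344 \cdot \frac{1}{3086} + 30226 \left(- \frac{1}{226151}\right) = \frac{77672}{1543} - \frac{1778}{13303} = \frac{1030527162}{20526529} \approx 50.205$)
$-88955 + Q = -88955 + \frac{1030527162}{20526529} = - \frac{1824906860033}{20526529}$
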